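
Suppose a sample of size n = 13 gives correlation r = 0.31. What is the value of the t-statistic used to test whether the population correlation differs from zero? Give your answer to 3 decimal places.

t = r·√(n−2) / √(1−r²) with r = 0.31, n = 13
  = 0.31·√11 / √(1 − 0.0961)
  = 0.31·3.316625 / 0.950737
  = 1.028154 / 0.950737 = 1.081

1.081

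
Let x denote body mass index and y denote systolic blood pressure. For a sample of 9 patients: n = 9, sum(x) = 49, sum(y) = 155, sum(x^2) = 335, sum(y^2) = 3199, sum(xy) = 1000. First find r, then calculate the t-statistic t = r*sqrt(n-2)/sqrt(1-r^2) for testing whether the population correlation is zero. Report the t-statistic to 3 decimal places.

3.809

S_xy = nΣxy − ΣxΣy = 9·1000 − 49·155 = 9000 − 7595 = 1405
S_xx = nΣx² − (Σx)² = 9·335 − 49² = 3015 − 2401 = 614
S_yy = nΣy² − (Σy)² = 9·3199 − 155² = 28791 − 24025 = 4766
r = S_xy / √(S_xx·S_yy) = 1405 / √(614·4766) = 1405 / √2926324 = 1405 / 1710.6502 = 0.8213
t = r·√(n−2)/√(1−r²) = 0.8213·√7 / √(1−0.674534) = 2.172956 / 0.570496 = 3.809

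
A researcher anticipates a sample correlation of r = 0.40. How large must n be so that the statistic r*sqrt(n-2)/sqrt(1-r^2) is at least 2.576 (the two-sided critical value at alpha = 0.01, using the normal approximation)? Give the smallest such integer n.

37

r√(n−2)/√(1−r²) ≥ 2.576  ⇔  n−2 ≥ (2.576)²·(1−r²)/r²
(1−r²)/r² = (1−0.1600)/0.1600 = 5.2500
n ≥ 2 + 6.635776·5.2500 = 2 + 34.8378 = 36.8378
⌈36.8378⌉ = 37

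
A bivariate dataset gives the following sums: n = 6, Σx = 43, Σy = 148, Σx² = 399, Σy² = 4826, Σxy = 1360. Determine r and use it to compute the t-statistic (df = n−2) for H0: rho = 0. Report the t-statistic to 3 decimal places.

Numerator: nΣxy − (Σx)(Σy) = 6·1360 − (43)(148) = 1796
Denominator: √[(nΣx²−(Σx)²)(nΣy²−(Σy)²)]
  nΣx²−(Σx)² = 6·399 − 1849 = 545;  nΣy²−(Σy)² = 6·4826 − 21904 = 7052
  √(545·7052) = √3843340 = 1960.4438
r = 1796 / 1960.4438 = 0.9161
t = r·√(n−2)/√(1−r²) = 0.9161·√4 / √(1−0.839239) = 1.832200 / 0.400950 = 4.570

4.570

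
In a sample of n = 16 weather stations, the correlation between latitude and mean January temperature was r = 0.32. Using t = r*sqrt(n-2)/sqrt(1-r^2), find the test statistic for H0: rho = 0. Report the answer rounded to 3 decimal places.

1.264

t = r·√(n−2) / √(1−r²) with r = 0.32, n = 16
  = 0.32·√14 / √(1 − 0.1024)
  = 0.32·3.741657 / 0.947418
  = 1.197330 / 0.947418 = 1.264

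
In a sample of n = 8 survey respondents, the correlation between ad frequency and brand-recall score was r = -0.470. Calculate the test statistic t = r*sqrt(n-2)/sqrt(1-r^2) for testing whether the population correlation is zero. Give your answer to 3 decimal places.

-1.304

t = r·√(n−2) / √(1−r²) with r = -0.470, n = 8
  = -0.470·√6 / √(1 − 0.220900)
  = -0.470·2.449490 / 0.882666
  = -1.151260 / 0.882666 = -1.304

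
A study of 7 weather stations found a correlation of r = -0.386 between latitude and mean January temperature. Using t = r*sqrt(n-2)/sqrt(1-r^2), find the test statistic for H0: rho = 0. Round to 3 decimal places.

1 − r² = 1 − 0.148996 = 0.851004;  √(1−r²) = 0.922499
√(n−2) = √5 = 2.236068
t = r·√(n−2)/√(1−r²) = -0.386 · 2.236068 / 0.922499 = -0.936

-0.936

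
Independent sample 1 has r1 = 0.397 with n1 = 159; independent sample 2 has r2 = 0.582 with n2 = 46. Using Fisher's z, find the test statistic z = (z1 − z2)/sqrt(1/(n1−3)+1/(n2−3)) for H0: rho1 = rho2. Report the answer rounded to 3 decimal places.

-1.425

z1 = atanh(0.397) = 0.420083,  z2 = atanh(0.582) = 0.665482
SE = √(1/(n1−3) + 1/(n2−3)) = √(1/156 + 1/43) = √(0.0064103 + 0.0232558) = √0.0296661 = 0.172238
z = (z1 − z2)/SE = (0.420083 − 0.665482) / 0.172238 = -0.245399 / 0.172238 = -1.425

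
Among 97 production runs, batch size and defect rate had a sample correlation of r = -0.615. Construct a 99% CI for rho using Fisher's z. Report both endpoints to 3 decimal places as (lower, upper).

z_r = atanh(-0.615) = -0.716923;  SE = 1/√(n−3) = 1/√94 = 0.103142
z-limits: -0.716923 ± 2.576·0.103142 = -0.716923 ± 0.265694 = [-0.982617, -0.451229]
ρ-limits: (tanh -0.982617, tanh -0.451229) = (-0.754, -0.423)

(-0.754, -0.423)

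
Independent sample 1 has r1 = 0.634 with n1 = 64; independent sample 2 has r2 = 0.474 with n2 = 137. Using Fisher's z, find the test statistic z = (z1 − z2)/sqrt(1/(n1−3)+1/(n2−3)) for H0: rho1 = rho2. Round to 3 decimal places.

1.508

Fisher z-transforms: z1 = atanh(0.634) = 0.748076, z2 = atanh(0.474) = 0.515217; difference d = 0.232859
Var(d) = 1/61 + 1/134 = 0.0163934 + 0.0074627 = 0.0238561
z = d/√Var(d) = 0.232859 / √0.0238561 = 0.232859 / 0.154454 = 1.508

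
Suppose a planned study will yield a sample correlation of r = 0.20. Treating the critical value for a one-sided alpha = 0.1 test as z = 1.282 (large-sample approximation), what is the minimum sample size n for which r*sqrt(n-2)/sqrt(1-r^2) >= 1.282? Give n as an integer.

r√(n−2)/√(1−r²) ≥ 1.282  ⇔  n−2 ≥ (1.282)²·(1−r²)/r²
(1−r²)/r² = (1−0.0400)/0.0400 = 24.0000
n ≥ 2 + 1.643524·24.0000 = 2 + 39.4446 = 41.4446
⌈41.4446⌉ = 42

42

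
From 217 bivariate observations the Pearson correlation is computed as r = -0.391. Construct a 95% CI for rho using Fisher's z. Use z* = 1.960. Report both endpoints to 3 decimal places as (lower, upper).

(-0.498, -0.272)

z_r = atanh(-0.391) = -0.412980;  SE = 1/√(n−3) = 1/√214 = 0.068359
z-limits: -0.412980 ± 1.960·0.068359 = -0.412980 ± 0.133984 = [-0.546964, -0.278996]
ρ-limits: (tanh -0.546964, tanh -0.278996) = (-0.498, -0.272)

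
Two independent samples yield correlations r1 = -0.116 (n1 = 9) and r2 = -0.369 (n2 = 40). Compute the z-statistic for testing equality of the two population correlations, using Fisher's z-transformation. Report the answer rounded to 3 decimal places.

0.615

Fisher z-transforms: z1 = atanh(-0.116) = -0.116525, z2 = atanh(-0.369) = -0.387265; difference d = 0.270740
Var(d) = 1/6 + 1/37 = 0.1666667 + 0.0270270 = 0.1936937
z = d/√Var(d) = 0.270740 / √0.1936937 = 0.270740 / 0.440106 = 0.615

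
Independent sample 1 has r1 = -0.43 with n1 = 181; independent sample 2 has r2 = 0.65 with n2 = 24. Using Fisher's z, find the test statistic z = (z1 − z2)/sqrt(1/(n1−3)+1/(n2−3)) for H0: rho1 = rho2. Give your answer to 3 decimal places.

-5.353

Fisher z-transforms: z1 = atanh(-0.43) = -0.459897, z2 = atanh(0.65) = 0.775299; difference d = -1.235196
Var(d) = 1/178 + 1/21 = 0.0056180 + 0.0476190 = 0.0532370
z = d/√Var(d) = -1.235196 / √0.0532370 = -1.235196 / 0.230731 = -5.353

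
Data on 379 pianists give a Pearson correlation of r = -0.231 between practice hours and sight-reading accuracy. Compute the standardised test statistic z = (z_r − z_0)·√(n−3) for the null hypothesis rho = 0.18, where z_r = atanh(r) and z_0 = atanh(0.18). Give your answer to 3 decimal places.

z_r = atanh(-0.231) = -0.235246,  z_0 = atanh(0.18) = 0.181983
SE = 1/√(n−3) = 1/√376 = 0.051571
z = (z_r − z_0)/SE = (-0.235246 − 0.181983) / 0.051571 = -0.417229 / 0.051571 = -8.090

-8.090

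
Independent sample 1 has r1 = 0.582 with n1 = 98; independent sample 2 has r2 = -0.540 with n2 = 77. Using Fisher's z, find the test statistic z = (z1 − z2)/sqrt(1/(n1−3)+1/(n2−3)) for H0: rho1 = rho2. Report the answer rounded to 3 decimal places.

z1 = atanh(0.582) = 0.665482,  z2 = atanh(-0.540) = -0.604156
SE = √(1/(n1−3) + 1/(n2−3)) = √(1/95 + 1/74) = √(0.0105263 + 0.0135135) = √0.0240398 = 0.155048
z = (z1 − z2)/SE = (0.665482 − (-0.604156)) / 0.155048 = 1.269638 / 0.155048 = 8.189

8.189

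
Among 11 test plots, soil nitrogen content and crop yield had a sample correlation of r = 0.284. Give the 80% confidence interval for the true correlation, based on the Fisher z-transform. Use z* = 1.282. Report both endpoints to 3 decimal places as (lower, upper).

(-0.160, 0.632)

Fisher z: z_r = atanh(r) = ½·ln((1+0.284)/(1−0.284)) = 0.292028
SE(z) = 1/√(n−3) = 1/√8 = 0.353553
80% ⇒ z* = 1.282; margin = 1.282·0.353553 = 0.453255
CI on z-scale: (-0.161227, 0.745283)
Back-transform: tanh(-0.161227) = -0.159844, tanh(0.745283) = 0.632326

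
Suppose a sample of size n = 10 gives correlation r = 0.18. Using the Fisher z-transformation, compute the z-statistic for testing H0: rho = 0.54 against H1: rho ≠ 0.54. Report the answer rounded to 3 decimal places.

-1.117

z_r = atanh(0.18) = 0.181983,  z_0 = atanh(0.54) = 0.604156
SE = 1/√(n−3) = 1/√7 = 0.377964
z = (z_r − z_0)/SE = (0.181983 − 0.604156) / 0.377964 = -0.422173 / 0.377964 = -1.117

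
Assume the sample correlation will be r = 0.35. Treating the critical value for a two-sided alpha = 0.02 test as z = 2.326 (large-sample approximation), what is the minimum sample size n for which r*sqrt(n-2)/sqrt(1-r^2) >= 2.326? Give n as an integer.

r√(n−2)/√(1−r²) ≥ 2.326  ⇔  n−2 ≥ (2.326)²·(1−r²)/r²
(1−r²)/r² = (1−0.1225)/0.1225 = 7.1633
n ≥ 2 + 5.410276·7.1633 = 2 + 38.7554 = 40.7554
⌈40.7554⌉ = 41

41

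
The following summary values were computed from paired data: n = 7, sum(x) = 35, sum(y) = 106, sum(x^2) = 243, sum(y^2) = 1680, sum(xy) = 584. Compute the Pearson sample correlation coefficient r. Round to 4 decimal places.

0.7569

Numerator: nΣxy − (Σx)(Σy) = 7·584 − (35)(106) = 378
Denominator: √[(nΣx²−(Σx)²)(nΣy²−(Σy)²)]
  nΣx²−(Σx)² = 7·243 − 1225 = 476;  nΣy²−(Σy)² = 7·1680 − 11236 = 524
  √(476·524) = √249424 = 499.4237
r = 378 / 499.4237 = 0.7569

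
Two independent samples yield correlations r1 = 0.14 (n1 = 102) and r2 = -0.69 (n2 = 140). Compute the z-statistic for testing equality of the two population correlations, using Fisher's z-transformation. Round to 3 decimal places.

7.497

Fisher z-transforms: z1 = atanh(0.14) = 0.140926, z2 = atanh(-0.69) = -0.847956; difference d = 0.988882
Var(d) = 1/99 + 1/137 = 0.0101010 + 0.0072993 = 0.0174003
z = d/√Var(d) = 0.988882 / √0.0174003 = 0.988882 / 0.131910 = 7.497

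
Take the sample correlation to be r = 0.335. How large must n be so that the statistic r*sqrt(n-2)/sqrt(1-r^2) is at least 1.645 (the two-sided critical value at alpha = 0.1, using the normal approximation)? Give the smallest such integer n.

r√(n−2)/√(1−r²) ≥ 1.645  ⇔  n−2 ≥ (1.645)²·(1−r²)/r²
(1−r²)/r² = (1−0.112225)/0.112225 = 7.9107
n ≥ 2 + 2.706025·7.9107 = 2 + 21.4066 = 23.4066
⌈23.4066⌉ = 24

24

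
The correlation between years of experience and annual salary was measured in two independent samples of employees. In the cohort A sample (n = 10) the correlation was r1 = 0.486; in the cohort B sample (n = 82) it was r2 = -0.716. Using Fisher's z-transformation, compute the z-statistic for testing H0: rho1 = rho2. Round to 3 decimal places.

3.627

z1 = atanh(0.486) = 0.530810,  z2 = atanh(-0.716) = -0.899389
SE = √(1/(n1−3) + 1/(n2−3)) = √(1/7 + 1/79) = √(0.1428571 + 0.0126582) = √0.1555153 = 0.394354
z = (z1 − z2)/SE = (0.530810 − (-0.899389)) / 0.394354 = 1.430199 / 0.394354 = 3.627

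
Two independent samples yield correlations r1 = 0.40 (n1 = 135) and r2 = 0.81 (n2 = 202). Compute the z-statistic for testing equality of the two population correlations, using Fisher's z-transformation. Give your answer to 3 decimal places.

Fisher z-transforms: z1 = atanh(0.40) = 0.423649, z2 = atanh(0.81) = 1.127029; difference d = -0.703380
Var(d) = 1/132 + 1/199 = 0.0075758 + 0.0050251 = 0.0126009
z = d/√Var(d) = -0.703380 / √0.0126009 = -0.703380 / 0.112254 = -6.266

-6.266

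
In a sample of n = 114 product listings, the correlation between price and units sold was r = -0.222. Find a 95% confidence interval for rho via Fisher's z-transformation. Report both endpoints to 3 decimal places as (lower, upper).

(-0.390, -0.040)

Fisher z: z_r = atanh(r) = ½·ln((1+(-0.222))/(1−(-0.222))) = -0.225759
SE(z) = 1/√(n−3) = 1/√111 = 0.094916
95% ⇒ z* = 1.960; margin = 1.960·0.094916 = 0.186035
CI on z-scale: (-0.411794, -0.039724)
Back-transform: tanh(-0.411794) = -0.389995, tanh(-0.039724) = -0.039703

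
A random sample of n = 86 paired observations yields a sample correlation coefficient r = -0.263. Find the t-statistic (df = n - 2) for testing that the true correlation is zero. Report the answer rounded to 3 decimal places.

t = r·√(n−2) / √(1−r²) with r = -0.263, n = 86
  = -0.263·√84 / √(1 − 0.069169)
  = -0.263·9.165151 / 0.964796
  = -2.410435 / 0.964796 = -2.498

-2.498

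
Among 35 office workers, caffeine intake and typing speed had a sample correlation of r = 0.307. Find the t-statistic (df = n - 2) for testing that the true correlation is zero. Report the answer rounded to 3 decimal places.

1.853

t = r·√(n−2) / √(1−r²) with r = 0.307, n = 35
  = 0.307·√33 / √(1 − 0.094249)
  = 0.307·5.744563 / 0.951710
  = 1.763581 / 0.951710 = 1.853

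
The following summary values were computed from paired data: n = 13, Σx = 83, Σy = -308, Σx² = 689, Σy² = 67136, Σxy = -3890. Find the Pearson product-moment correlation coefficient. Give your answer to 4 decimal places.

-0.6235

Numerator: nΣxy − (Σx)(Σy) = 13·(-3890) − (83)(-308) = -25006
Denominator: √[(nΣx²−(Σx)²)(nΣy²−(Σy)²)]
  nΣx²−(Σx)² = 13·689 − 6889 = 2068;  nΣy²−(Σy)² = 13·67136 − 94864 = 777904
  √(2068·777904) = √1608705472 = 40108.6708
r = -25006 / 40108.6708 = -0.6235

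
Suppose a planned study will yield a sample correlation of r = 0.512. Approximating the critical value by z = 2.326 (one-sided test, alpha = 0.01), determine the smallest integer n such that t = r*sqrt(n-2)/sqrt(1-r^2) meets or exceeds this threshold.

18

r√(n−2)/√(1−r²) ≥ 2.326  ⇔  n−2 ≥ (2.326)²·(1−r²)/r²
(1−r²)/r² = (1−0.262144)/0.262144 = 2.8147
n ≥ 2 + 5.410276·2.8147 = 2 + 15.2283 = 17.2283
⌈17.2283⌉ = 18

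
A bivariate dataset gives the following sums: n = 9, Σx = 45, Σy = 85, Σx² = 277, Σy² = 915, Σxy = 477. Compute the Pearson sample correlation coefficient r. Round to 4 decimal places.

0.6807

Numerator: nΣxy − (Σx)(Σy) = 9·477 − (45)(85) = 468
Denominator: √[(nΣx²−(Σx)²)(nΣy²−(Σy)²)]
  nΣx²−(Σx)² = 9·277 − 2025 = 468;  nΣy²−(Σy)² = 9·915 − 7225 = 1010
  √(468·1010) = √472680 = 687.5173
r = 468 / 687.5173 = 0.6807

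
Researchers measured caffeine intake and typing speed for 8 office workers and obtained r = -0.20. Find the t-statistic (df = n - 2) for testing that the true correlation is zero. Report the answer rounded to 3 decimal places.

1 − r² = 1 − 0.0400 = 0.9600;  √(1−r²) = 0.979796
√(n−2) = √6 = 2.449490
t = r·√(n−2)/√(1−r²) = -0.20 · 2.449490 / 0.979796 = -0.500

-0.500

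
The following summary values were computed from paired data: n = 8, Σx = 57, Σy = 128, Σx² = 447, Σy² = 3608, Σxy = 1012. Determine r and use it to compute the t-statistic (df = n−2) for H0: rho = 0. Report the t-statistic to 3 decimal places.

1.056

Numerator: nΣxy − (Σx)(Σy) = 8·1012 − (57)(128) = 800
Denominator: √[(nΣx²−(Σx)²)(nΣy²−(Σy)²)]
  nΣx²−(Σx)² = 8·447 − 3249 = 327;  nΣy²−(Σy)² = 8·3608 − 16384 = 12480
  √(327·12480) = √4080960 = 2020.1386
r = 800 / 2020.1386 = 0.3960
t = r·√(n−2)/√(1−r²) = 0.3960·√6 / √(1−0.156816) = 0.969998 / 0.918251 = 1.056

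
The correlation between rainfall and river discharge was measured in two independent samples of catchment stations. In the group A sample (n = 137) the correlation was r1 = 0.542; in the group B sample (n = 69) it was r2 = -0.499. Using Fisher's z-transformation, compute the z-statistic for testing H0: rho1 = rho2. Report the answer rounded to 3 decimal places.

7.680

z1 = atanh(0.542) = 0.606983,  z2 = atanh(-0.499) = -0.547974
SE = √(1/(n1−3) + 1/(n2−3)) = √(1/134 + 1/66) = √(0.0074627 + 0.0151515) = √0.0226142 = 0.150380
z = (z1 − z2)/SE = (0.606983 − (-0.547974)) / 0.150380 = 1.154957 / 0.150380 = 7.680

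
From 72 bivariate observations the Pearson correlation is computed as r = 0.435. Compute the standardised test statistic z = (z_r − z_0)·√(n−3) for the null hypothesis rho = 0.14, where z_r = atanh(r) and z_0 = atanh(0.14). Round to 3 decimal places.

Fisher z: atanh(0.435) = 0.466047, atanh(0.14) = 0.140926
z = (z_r − z_0)·√(n−3) = (0.466047 − 0.140926)·√69 = 0.325121 · 8.306624 = 2.701

2.701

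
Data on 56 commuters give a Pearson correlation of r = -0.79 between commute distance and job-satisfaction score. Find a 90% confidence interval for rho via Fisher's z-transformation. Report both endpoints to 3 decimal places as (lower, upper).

z_r = atanh(-0.79) = -1.071432;  SE = 1/√(n−3) = 1/√53 = 0.137361
z-limits: -1.071432 ± 1.645·0.137361 = -1.071432 ± 0.225959 = [-1.297391, -0.845473]
ρ-limits: (tanh -1.297391, tanh -0.845473) = (-0.861, -0.689)

(-0.861, -0.689)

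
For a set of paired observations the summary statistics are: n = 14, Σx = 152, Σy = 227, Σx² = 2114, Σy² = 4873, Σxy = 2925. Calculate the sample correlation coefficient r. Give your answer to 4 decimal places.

0.6192

Numerator: nΣxy − (Σx)(Σy) = 14·2925 − (152)(227) = 6446
Denominator: √[(nΣx²−(Σx)²)(nΣy²−(Σy)²)]
  nΣx²−(Σx)² = 14·2114 − 23104 = 6492;  nΣy²−(Σy)² = 14·4873 − 51529 = 16693
  √(6492·16693) = √108370956 = 10410.1372
r = 6446 / 10410.1372 = 0.6192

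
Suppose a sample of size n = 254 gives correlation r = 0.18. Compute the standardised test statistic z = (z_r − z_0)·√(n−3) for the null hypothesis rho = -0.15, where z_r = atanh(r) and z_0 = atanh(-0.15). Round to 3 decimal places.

z_r = atanh(0.18) = 0.181983,  z_0 = atanh(-0.15) = -0.151140
SE = 1/√(n−3) = 1/√251 = 0.063119
z = (z_r − z_0)/SE = (0.181983 − (-0.151140)) / 0.063119 = 0.333123 / 0.063119 = 5.278

5.278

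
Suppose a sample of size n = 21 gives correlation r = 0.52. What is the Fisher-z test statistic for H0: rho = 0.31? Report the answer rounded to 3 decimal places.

1.085

Fisher z: atanh(0.52) = 0.576340, atanh(0.31) = 0.320545
z = (z_r − z_0)·√(n−3) = (0.576340 − 0.320545)·√18 = 0.255795 · 4.242641 = 1.085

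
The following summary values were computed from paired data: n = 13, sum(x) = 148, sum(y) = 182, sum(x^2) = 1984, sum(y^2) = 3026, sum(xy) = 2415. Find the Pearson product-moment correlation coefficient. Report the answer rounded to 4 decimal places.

S_xy = nΣxy − ΣxΣy = 13·2415 − 148·182 = 31395 − 26936 = 4459
S_xx = nΣx² − (Σx)² = 13·1984 − 148² = 25792 − 21904 = 3888
S_yy = nΣy² − (Σy)² = 13·3026 − 182² = 39338 − 33124 = 6214
r = S_xy / √(S_xx·S_yy) = 4459 / √(3888·6214) = 4459 / √24160032 = 4459 / 4915.2855 = 0.9072

0.9072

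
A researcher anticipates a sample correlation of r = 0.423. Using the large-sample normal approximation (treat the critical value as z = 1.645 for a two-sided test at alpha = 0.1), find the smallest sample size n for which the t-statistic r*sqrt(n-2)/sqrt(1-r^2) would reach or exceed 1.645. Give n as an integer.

15

r√(n−2)/√(1−r²) ≥ 1.645  ⇔  n−2 ≥ (1.645)²·(1−r²)/r²
(1−r²)/r² = (1−0.178929)/0.178929 = 4.5888
n ≥ 2 + 2.706025·4.5888 = 2 + 12.4174 = 14.4174
⌈14.4174⌉ = 15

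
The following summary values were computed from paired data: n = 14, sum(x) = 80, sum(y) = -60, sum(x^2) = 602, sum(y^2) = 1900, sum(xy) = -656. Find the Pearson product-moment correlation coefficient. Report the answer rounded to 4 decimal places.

Numerator: nΣxy − (Σx)(Σy) = 14·(-656) − (80)(-60) = -4384
Denominator: √[(nΣx²−(Σx)²)(nΣy²−(Σy)²)]
  nΣx²−(Σx)² = 14·602 − 6400 = 2028;  nΣy²−(Σy)² = 14·1900 − 3600 = 23000
  √(2028·23000) = √46644000 = 6829.6413
r = -4384 / 6829.6413 = -0.6419

-0.6419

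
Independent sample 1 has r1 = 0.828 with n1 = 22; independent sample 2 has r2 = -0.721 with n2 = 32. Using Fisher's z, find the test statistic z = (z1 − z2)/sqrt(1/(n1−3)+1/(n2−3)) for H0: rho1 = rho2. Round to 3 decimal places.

Fisher z-transforms: z1 = atanh(0.828) = 1.181742, z2 = atanh(-0.721) = -0.909725; difference d = 2.091467
Var(d) = 1/19 + 1/29 = 0.0526316 + 0.0344828 = 0.0871144
z = d/√Var(d) = 2.091467 / √0.0871144 = 2.091467 / 0.295151 = 7.086

7.086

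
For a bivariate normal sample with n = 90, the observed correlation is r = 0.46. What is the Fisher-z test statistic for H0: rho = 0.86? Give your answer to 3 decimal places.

-7.425

Fisher z: atanh(0.46) = 0.497311, atanh(0.86) = 1.293345
z = (z_r − z_0)·√(n−3) = (0.497311 − 1.293345)·√87 = -0.796034 · 9.327379 = -7.425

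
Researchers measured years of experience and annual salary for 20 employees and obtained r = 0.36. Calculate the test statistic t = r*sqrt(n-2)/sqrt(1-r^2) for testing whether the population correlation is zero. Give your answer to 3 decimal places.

1.637

1 − r² = 1 − 0.1296 = 0.8704;  √(1−r²) = 0.932952
√(n−2) = √18 = 4.242641
t = r·√(n−2)/√(1−r²) = 0.36 · 4.242641 / 0.932952 = 1.637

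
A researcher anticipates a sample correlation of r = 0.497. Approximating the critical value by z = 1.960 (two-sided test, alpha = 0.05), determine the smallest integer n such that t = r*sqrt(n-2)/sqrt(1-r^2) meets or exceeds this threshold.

Need r·√(n−2)/√(1−r²) ≥ 1.960
√(n−2) ≥ 1.960·√(1−0.247009) / 0.497 = 1.960·0.867751 / 0.497 = 3.4221
n−2 ≥ 11.7108  ⇒  n ≥ 13.7108
Smallest integer n = 14

14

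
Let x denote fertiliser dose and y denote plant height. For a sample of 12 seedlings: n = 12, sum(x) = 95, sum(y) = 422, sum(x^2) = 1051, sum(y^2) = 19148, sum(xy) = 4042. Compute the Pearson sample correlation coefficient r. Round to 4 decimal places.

S_xy = nΣxy − ΣxΣy = 12·4042 − 95·422 = 48504 − 40090 = 8414
S_xx = nΣx² − (Σx)² = 12·1051 − 95² = 12612 − 9025 = 3587
S_yy = nΣy² − (Σy)² = 12·19148 − 422² = 229776 − 178084 = 51692
r = S_xy / √(S_xx·S_yy) = 8414 / √(3587·51692) = 8414 / √185419204 = 8414 / 13616.8720 = 0.6179

0.6179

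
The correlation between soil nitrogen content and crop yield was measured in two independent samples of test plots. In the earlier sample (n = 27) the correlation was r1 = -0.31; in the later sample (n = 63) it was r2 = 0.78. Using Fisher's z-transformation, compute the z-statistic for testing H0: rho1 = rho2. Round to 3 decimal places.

-5.655

z1 = atanh(-0.31) = -0.320545,  z2 = atanh(0.78) = 1.045371
SE = √(1/(n1−3) + 1/(n2−3)) = √(1/24 + 1/60) = √(0.0416667 + 0.0166667) = √0.0583334 = 0.241523
z = (z1 − z2)/SE = (-0.320545 − 1.045371) / 0.241523 = -1.365916 / 0.241523 = -5.655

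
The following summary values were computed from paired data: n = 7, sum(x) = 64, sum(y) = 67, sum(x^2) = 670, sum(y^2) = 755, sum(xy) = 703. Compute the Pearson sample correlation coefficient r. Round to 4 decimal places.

S_xy = nΣxy − ΣxΣy = 7·703 − 64·67 = 4921 − 4288 = 633
S_xx = nΣx² − (Σx)² = 7·670 − 64² = 4690 − 4096 = 594
S_yy = nΣy² − (Σy)² = 7·755 − 67² = 5285 − 4489 = 796
r = S_xy / √(S_xx·S_yy) = 633 / √(594·796) = 633 / √472824 = 633 / 687.6220 = 0.9206

0.9206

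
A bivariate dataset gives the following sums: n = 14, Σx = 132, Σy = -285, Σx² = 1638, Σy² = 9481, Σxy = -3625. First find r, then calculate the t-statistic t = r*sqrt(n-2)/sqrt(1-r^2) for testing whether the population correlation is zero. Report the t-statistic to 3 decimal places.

Numerator: nΣxy − (Σx)(Σy) = 14·(-3625) − (132)(-285) = -13130
Denominator: √[(nΣx²−(Σx)²)(nΣy²−(Σy)²)]
  nΣx²−(Σx)² = 14·1638 − 17424 = 5508;  nΣy²−(Σy)² = 14·9481 − 81225 = 51509
  √(5508·51509) = √283711572 = 16843.7398
r = -13130 / 16843.7398 = -0.7795
t = r·√(n−2)/√(1−r²) = -0.7795·√12 / √(1−0.607620) = -2.700267 / 0.626402 = -4.311

-4.311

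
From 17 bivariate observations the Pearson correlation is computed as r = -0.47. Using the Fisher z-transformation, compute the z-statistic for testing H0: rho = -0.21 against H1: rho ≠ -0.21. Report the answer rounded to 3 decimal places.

-1.111

Fisher z: atanh(-0.47) = -0.510070, atanh(-0.21) = -0.213171
z = (z_r − z_0)·√(n−3) = (-0.510070 − (-0.213171))·√14 = -0.296899 · 3.741657 = -1.111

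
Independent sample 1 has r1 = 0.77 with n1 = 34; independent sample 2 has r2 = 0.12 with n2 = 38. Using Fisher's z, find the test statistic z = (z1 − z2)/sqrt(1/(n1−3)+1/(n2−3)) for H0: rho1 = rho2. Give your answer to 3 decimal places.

z1 = atanh(0.77) = 1.020328,  z2 = atanh(0.12) = 0.120581
SE = √(1/(n1−3) + 1/(n2−3)) = √(1/31 + 1/35) = √(0.0322581 + 0.0285714) = √0.0608295 = 0.246636
z = (z1 − z2)/SE = (1.020328 − 0.120581) / 0.246636 = 0.899747 / 0.246636 = 3.648

3.648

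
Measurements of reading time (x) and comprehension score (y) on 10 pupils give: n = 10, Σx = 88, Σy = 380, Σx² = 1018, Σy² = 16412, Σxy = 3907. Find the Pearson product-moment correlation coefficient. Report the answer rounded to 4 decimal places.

0.8123

S_xy = nΣxy − ΣxΣy = 10·3907 − 88·380 = 39070 − 33440 = 5630
S_xx = nΣx² − (Σx)² = 10·1018 − 88² = 10180 − 7744 = 2436
S_yy = nΣy² − (Σy)² = 10·16412 − 380² = 164120 − 144400 = 19720
r = S_xy / √(S_xx·S_yy) = 5630 / √(2436·19720) = 5630 / √48037920 = 5630 / 6930.9393 = 0.8123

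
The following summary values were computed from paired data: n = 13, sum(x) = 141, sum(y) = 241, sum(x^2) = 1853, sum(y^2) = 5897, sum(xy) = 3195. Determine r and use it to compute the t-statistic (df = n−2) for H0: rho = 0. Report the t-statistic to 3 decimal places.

5.451

Numerator: nΣxy − (Σx)(Σy) = 13·3195 − (141)(241) = 7554
Denominator: √[(nΣx²−(Σx)²)(nΣy²−(Σy)²)]
  nΣx²−(Σx)² = 13·1853 − 19881 = 4208;  nΣy²−(Σy)² = 13·5897 − 58081 = 18580
  √(4208·18580) = √78184640 = 8842.2079
r = 7554 / 8842.2079 = 0.8543
t = r·√(n−2)/√(1−r²) = 0.8543·√11 / √(1−0.729828) = 2.833393 / 0.519781 = 5.451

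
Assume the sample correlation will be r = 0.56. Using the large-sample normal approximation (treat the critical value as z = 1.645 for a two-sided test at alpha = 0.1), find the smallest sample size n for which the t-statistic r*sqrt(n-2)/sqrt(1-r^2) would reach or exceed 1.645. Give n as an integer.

r√(n−2)/√(1−r²) ≥ 1.645  ⇔  n−2 ≥ (1.645)²·(1−r²)/r²
(1−r²)/r² = (1−0.3136)/0.3136 = 2.1888
n ≥ 2 + 2.706025·2.1888 = 2 + 5.9229 = 7.9229
⌈7.9229⌉ = 8

8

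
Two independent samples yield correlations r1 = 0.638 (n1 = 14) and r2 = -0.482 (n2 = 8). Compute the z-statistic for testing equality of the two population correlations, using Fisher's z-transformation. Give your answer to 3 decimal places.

2.374

z1 = atanh(0.638) = 0.754794,  z2 = atanh(-0.482) = -0.525586
SE = √(1/(n1−3) + 1/(n2−3)) = √(1/11 + 1/5) = √(0.0909091 + 0.2000000) = √0.2909091 = 0.539360
z = (z1 − z2)/SE = (0.754794 − (-0.525586)) / 0.539360 = 1.280380 / 0.539360 = 2.374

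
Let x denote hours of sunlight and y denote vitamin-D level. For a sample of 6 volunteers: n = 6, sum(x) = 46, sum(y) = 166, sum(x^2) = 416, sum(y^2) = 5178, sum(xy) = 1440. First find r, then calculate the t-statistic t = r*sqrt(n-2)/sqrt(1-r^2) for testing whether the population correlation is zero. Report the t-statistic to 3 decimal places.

S_xy = nΣxy − ΣxΣy = 6·1440 − 46·166 = 8640 − 7636 = 1004
S_xx = nΣx² − (Σx)² = 6·416 − 46² = 2496 − 2116 = 380
S_yy = nΣy² − (Σy)² = 6·5178 − 166² = 31068 − 27556 = 3512
r = S_xy / √(S_xx·S_yy) = 1004 / √(380·3512) = 1004 / √1334560 = 1004 / 1155.2316 = 0.8691
t = r·√(n−2)/√(1−r²) = 0.8691·√4 / √(1−0.755335) = 1.738200 / 0.494636 = 3.514

3.514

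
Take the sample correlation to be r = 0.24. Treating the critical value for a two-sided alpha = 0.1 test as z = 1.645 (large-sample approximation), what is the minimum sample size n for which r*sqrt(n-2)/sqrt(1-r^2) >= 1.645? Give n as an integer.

47

r√(n−2)/√(1−r²) ≥ 1.645  ⇔  n−2 ≥ (1.645)²·(1−r²)/r²
(1−r²)/r² = (1−0.0576)/0.0576 = 16.3611
n ≥ 2 + 2.706025·16.3611 = 2 + 44.2735 = 46.2735
⌈46.2735⌉ = 47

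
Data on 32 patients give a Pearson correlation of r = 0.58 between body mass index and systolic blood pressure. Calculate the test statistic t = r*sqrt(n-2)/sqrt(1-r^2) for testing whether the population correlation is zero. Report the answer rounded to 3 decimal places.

1 − r² = 1 − 0.3364 = 0.6636;  √(1−r²) = 0.814616
√(n−2) = √30 = 5.477226
t = r·√(n−2)/√(1−r²) = 0.58 · 5.477226 / 0.814616 = 3.900

3.900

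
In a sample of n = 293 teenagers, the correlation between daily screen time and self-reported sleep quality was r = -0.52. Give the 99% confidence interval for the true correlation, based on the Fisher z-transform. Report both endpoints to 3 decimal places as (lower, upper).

(-0.622, -0.401)

z_r = atanh(-0.52) = -0.576340;  SE = 1/√(n−3) = 1/√290 = 0.058722
z-limits: -0.576340 ± 2.576·0.058722 = -0.576340 ± 0.151268 = [-0.727608, -0.425072]
ρ-limits: (tanh -0.727608, tanh -0.425072) = (-0.622, -0.401)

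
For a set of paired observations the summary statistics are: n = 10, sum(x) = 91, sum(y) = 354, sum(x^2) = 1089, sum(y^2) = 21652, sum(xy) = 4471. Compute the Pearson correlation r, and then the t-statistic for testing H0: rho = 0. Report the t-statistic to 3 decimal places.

3.908

Numerator: nΣxy − (Σx)(Σy) = 10·4471 − (91)(354) = 12496
Denominator: √[(nΣx²−(Σx)²)(nΣy²−(Σy)²)]
  nΣx²−(Σx)² = 10·1089 − 8281 = 2609;  nΣy²−(Σy)² = 10·21652 − 125316 = 91204
  √(2609·91204) = √237951236 = 15425.6681
r = 12496 / 15425.6681 = 0.8101
t = r·√(n−2)/√(1−r²) = 0.8101·√8 / √(1−0.656262) = 2.291309 / 0.586292 = 3.908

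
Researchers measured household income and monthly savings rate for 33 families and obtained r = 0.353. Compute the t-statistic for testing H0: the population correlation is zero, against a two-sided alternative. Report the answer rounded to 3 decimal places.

2.101

1 − r² = 1 − 0.124609 = 0.875391;  √(1−r²) = 0.935623
√(n−2) = √31 = 5.567764
t = r·√(n−2)/√(1−r²) = 0.353 · 5.567764 / 0.935623 = 2.101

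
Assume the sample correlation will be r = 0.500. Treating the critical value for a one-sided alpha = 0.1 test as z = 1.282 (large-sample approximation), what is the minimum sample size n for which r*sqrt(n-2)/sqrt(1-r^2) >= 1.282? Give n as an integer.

Need r·√(n−2)/√(1−r²) ≥ 1.282
√(n−2) ≥ 1.282·√(1−0.250000) / 0.500 = 1.282·0.866025 / 0.500 = 2.2205
n−2 ≥ 4.9306  ⇒  n ≥ 6.9306
Smallest integer n = 7

7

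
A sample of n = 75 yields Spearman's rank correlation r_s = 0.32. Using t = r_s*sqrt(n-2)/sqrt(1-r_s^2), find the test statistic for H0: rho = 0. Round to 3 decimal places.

1 − r_s² = 1 − 0.1024 = 0.8976;  √(1−r_s²) = 0.947418
√(n−2) = √73 = 8.544004
t = r_s·√(n−2)/√(1−r_s²) = 0.32 · 8.544004 / 0.947418 = 2.886

2.886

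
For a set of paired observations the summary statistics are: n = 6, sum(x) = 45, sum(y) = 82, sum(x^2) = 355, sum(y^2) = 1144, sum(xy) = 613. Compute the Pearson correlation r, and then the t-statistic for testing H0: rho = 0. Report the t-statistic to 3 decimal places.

S_xy = nΣxy − ΣxΣy = 6·613 − 45·82 = 3678 − 3690 = -12
S_xx = nΣx² − (Σx)² = 6·355 − 45² = 2130 − 2025 = 105
S_yy = nΣy² − (Σy)² = 6·1144 − 82² = 6864 − 6724 = 140
r = S_xy / √(S_xx·S_yy) = -12 / √(105·140) = -12 / √14700 = -12 / 121.2436 = -0.0990
t = r·√(n−2)/√(1−r²) = -0.0990·√4 / √(1−0.009801) = -0.198000 / 0.995087 = -0.199

-0.199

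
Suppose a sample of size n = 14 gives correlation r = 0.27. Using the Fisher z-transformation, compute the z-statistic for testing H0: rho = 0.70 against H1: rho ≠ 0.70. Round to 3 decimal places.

z_r = atanh(0.27) = 0.276864,  z_0 = atanh(0.70) = 0.867301
SE = 1/√(n−3) = 1/√11 = 0.301511
z = (z_r − z_0)/SE = (0.276864 − 0.867301) / 0.301511 = -0.590437 / 0.301511 = -1.958

-1.958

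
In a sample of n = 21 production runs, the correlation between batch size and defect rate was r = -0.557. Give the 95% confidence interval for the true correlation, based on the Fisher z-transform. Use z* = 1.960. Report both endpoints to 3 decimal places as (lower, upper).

(-0.797, -0.165)

Fisher z: z_r = atanh(r) = ½·ln((1+(-0.557))/(1−(-0.557))) = -0.628473
SE(z) = 1/√(n−3) = 1/√18 = 0.235702
95% ⇒ z* = 1.960; margin = 1.960·0.235702 = 0.461976
CI on z-scale: (-1.090449, -0.166497)
Back-transform: tanh(-1.090449) = -0.797042, tanh(-0.166497) = -0.164975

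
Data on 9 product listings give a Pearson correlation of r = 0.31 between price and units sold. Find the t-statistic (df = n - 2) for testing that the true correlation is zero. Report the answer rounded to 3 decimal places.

t = r·√(n−2) / √(1−r²) with r = 0.31, n = 9
  = 0.31·√7 / √(1 − 0.0961)
  = 0.31·2.645751 / 0.950737
  = 0.820183 / 0.950737 = 0.863

0.863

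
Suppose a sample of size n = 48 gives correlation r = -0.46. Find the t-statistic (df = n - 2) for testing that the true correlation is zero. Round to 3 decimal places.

t = r·√(n−2) / √(1−r²) with r = -0.46, n = 48
  = -0.46·√46 / √(1 − 0.2116)
  = -0.46·6.782330 / 0.887919
  = -3.119872 / 0.887919 = -3.514

-3.514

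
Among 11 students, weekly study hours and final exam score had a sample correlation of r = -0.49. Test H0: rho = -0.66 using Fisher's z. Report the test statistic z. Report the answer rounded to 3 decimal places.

0.726

Fisher z: atanh(-0.49) = -0.536060, atanh(-0.66) = -0.792814
z = (z_r − z_0)·√(n−3) = (-0.536060 − (-0.792814))·√8 = 0.256754 · 2.828427 = 0.726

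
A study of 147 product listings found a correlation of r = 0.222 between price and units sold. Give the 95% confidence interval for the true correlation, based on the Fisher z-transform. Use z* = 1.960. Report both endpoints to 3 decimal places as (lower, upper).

Fisher z: z_r = atanh(r) = ½·ln((1+0.222)/(1−0.222)) = 0.225759
SE(z) = 1/√(n−3) = 1/√144 = 0.083333
95% ⇒ z* = 1.960; margin = 1.960·0.083333 = 0.163333
CI on z-scale: (0.062426, 0.389092)
Back-transform: tanh(0.062426) = 0.062345, tanh(0.389092) = 0.370577

(0.062, 0.371)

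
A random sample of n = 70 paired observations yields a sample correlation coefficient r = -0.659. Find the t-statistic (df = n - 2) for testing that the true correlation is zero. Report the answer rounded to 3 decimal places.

-7.225

1 − r² = 1 − 0.434281 = 0.565719;  √(1−r²) = 0.752143
√(n−2) = √68 = 8.246211
t = r·√(n−2)/√(1−r²) = -0.659 · 8.246211 / 0.752143 = -7.225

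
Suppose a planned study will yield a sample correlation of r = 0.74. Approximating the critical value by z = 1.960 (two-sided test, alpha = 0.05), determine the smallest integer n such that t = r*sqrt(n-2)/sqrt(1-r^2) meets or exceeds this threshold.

6

r√(n−2)/√(1−r²) ≥ 1.960  ⇔  n−2 ≥ (1.960)²·(1−r²)/r²
(1−r²)/r² = (1−0.5476)/0.5476 = 0.8262
n ≥ 2 + 3.8416·0.8262 = 2 + 3.1739 = 5.1739
⌈5.1739⌉ = 6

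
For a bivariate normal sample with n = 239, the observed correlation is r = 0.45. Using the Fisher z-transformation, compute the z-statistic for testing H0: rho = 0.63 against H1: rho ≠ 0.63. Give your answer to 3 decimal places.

z_r = atanh(0.45) = 0.484700,  z_0 = atanh(0.63) = 0.741416
SE = 1/√(n−3) = 1/√236 = 0.065094
z = (z_r − z_0)/SE = (0.484700 − 0.741416) / 0.065094 = -0.256716 / 0.065094 = -3.944

-3.944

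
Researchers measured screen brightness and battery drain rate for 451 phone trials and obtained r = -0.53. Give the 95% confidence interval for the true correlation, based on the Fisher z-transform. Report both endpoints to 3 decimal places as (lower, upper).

Fisher z: z_r = atanh(r) = ½·ln((1+(-0.53))/(1−(-0.53))) = -0.590145
SE(z) = 1/√(n−3) = 1/√448 = 0.047246
95% ⇒ z* = 1.960; margin = 1.960·0.047246 = 0.092602
CI on z-scale: (-0.682747, -0.497543)
Back-transform: tanh(-0.682747) = -0.593302, tanh(-0.497543) = -0.460183

(-0.593, -0.460)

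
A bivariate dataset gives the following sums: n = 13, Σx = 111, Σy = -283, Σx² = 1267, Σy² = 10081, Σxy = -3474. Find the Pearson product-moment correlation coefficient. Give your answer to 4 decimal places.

-0.9454

S_xy = nΣxy − ΣxΣy = 13·(-3474) − 111·(-283) = -45162 − (-31413) = -13749
S_xx = nΣx² − (Σx)² = 13·1267 − 111² = 16471 − 12321 = 4150
S_yy = nΣy² − (Σy)² = 13·10081 − (-283)² = 131053 − 80089 = 50964
r = S_xy / √(S_xx·S_yy) = -13749 / √(4150·50964) = -13749 / √211500600 = -13749 / 14543.0602 = -0.9454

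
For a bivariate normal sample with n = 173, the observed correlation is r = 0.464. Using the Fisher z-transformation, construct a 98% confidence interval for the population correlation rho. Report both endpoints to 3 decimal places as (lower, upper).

(0.313, 0.592)

z_r = atanh(0.464) = 0.502397;  SE = 1/√(n−3) = 1/√170 = 0.076696
z-limits: 0.502397 ± 2.326·0.076696 = 0.502397 ± 0.178395 = [0.324002, 0.680792]
ρ-limits: (tanh 0.324002, tanh 0.680792) = (0.313, 0.592)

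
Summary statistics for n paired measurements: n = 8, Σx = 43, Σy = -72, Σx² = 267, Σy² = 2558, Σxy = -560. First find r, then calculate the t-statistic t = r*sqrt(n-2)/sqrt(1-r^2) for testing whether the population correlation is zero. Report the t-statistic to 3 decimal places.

Numerator: nΣxy − (Σx)(Σy) = 8·(-560) − (43)(-72) = -1384
Denominator: √[(nΣx²−(Σx)²)(nΣy²−(Σy)²)]
  nΣx²−(Σx)² = 8·267 − 1849 = 287;  nΣy²−(Σy)² = 8·2558 − 5184 = 15280
  √(287·15280) = √4385360 = 2094.1251
r = -1384 / 2094.1251 = -0.6609
t = r·√(n−2)/√(1−r²) = -0.6609·√6 / √(1−0.436789) = -1.618868 / 0.750474 = -2.157

-2.157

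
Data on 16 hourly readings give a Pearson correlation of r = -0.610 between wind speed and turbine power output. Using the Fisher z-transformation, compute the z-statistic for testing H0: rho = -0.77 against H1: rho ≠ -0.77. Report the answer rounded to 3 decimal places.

1.123

z_r = atanh(-0.610) = -0.708921,  z_0 = atanh(-0.77) = -1.020328
SE = 1/√(n−3) = 1/√13 = 0.277350
z = (z_r − z_0)/SE = (-0.708921 − (-1.020328)) / 0.277350 = 0.311407 / 0.277350 = 1.123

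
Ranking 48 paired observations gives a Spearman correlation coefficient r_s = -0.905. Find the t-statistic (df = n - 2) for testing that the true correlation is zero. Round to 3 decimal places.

-14.428

t = r_s·√(n−2) / √(1−r_s²) with r_s = -0.905, n = 48
  = -0.905·√46 / √(1 − 0.819025)
  = -0.905·6.782330 / 0.425412
  = -6.138009 / 0.425412 = -14.428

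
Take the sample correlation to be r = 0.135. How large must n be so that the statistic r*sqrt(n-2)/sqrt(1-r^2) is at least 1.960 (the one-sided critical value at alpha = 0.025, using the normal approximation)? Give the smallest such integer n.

Need r·√(n−2)/√(1−r²) ≥ 1.960
√(n−2) ≥ 1.960·√(1−0.018225) / 0.135 = 1.960·0.990846 / 0.135 = 14.3856
n−2 ≥ 206.9455  ⇒  n ≥ 208.9455
Smallest integer n = 209

209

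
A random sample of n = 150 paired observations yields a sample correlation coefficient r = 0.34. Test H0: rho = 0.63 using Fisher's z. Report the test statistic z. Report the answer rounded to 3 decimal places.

-4.696

Fisher z: atanh(0.34) = 0.354093, atanh(0.63) = 0.741416
z = (z_r − z_0)·√(n−3) = (0.354093 − 0.741416)·√147 = -0.387323 · 12.124356 = -4.696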